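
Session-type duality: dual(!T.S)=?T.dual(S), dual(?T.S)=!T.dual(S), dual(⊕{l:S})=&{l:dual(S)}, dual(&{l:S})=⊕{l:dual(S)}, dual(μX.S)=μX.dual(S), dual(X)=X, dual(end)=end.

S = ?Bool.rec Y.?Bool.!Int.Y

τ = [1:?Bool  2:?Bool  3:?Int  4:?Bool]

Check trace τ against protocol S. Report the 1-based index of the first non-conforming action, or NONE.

[1] ?Bool  ✓  cont: rec Y.…
[2] ?Bool  ✓  cont: !Int.rec Y.…
[3] got ?Int, protocol expects !Int  ✗

3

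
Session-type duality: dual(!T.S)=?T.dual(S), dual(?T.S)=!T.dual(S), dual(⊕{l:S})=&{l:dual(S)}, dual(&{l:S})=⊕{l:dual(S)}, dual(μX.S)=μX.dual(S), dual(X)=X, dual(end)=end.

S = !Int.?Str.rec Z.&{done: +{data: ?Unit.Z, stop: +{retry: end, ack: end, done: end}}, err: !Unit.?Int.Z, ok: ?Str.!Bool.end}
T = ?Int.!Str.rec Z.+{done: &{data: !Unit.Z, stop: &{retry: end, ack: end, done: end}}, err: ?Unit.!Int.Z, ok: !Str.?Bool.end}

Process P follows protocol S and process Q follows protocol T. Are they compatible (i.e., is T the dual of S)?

YES

!Int ‖ ?Int  match
  ?Str ‖ !Str  match
    rec Z ‖ rec Z  match (rec unchanged)
      &{done,err,ok} ‖ +{done,err,ok}  match same labels
        • done:
          +{data,stop} ‖ &{data,stop}  match same labels
            • data:
              ?Unit ‖ !Unit  match
                Z ‖ Z  match
            • stop:
              +{retry,ack,done} ‖ &{retry,ack,done}  match same labels
                • retry:
                  end ‖ end  match
                • ack:
                  end ‖ end  match
                • done:
                  end ‖ end  match
        • err:
          !Unit ‖ ?Unit  match
            ?Int ‖ !Int  match
              Z ‖ Z  match
        • ok:
          ?Str ‖ !Str  match
            !Bool ‖ ?Bool  match
              end ‖ end  match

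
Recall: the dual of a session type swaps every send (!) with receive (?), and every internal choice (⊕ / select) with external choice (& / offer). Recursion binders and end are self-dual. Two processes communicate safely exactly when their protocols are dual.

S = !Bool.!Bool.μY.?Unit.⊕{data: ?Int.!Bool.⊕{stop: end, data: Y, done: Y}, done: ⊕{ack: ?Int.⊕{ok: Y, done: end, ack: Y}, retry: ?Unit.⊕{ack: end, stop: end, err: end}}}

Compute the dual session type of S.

?Bool.?Bool.μY.!Unit.&{data: !Int.?Bool.&{stop: end, data: Y, done: Y}, done: &{ack: !Int.&{ok: Y, done: end, ack: Y}, retry: !Unit.&{ack: end, stop: end, err: end}}}

!Bool ↦ ?Bool
  !Bool ↦ ?Bool
    μY ↦ μY  (μ self-dual)
      ?Unit ↦ !Unit
        ⊕{data,done} ↦ &{data,done}  (select→offer)
          • data:
            ?Int ↦ !Int
              !Bool ↦ ?Bool
                ⊕{stop,data,done} ↦ &{stop,data,done}  (select→offer)
                  • stop:
                    end self-dual
                  • data:
                    Y self-dual
                  • done:
                    Y self-dual
          • done:
            ⊕{ack,retry} ↦ &{ack,retry}  (select→offer)
              • ack:
                ?Int ↦ !Int
                  ⊕{ok,done,ack} ↦ &{ok,done,ack}  (select→offer)
                    • ok:
                      Y self-dual
                    • done:
                      end self-dual
                    • ack:
                      Y self-dual
              • retry:
                ?Unit ↦ !Unit
                  ⊕{ack,stop,err} ↦ &{ack,stop,err}  (select→offer)
                    • ack:
                      end self-dual
                    • stop:
                      end self-dual
                    • err:
                      end self-dual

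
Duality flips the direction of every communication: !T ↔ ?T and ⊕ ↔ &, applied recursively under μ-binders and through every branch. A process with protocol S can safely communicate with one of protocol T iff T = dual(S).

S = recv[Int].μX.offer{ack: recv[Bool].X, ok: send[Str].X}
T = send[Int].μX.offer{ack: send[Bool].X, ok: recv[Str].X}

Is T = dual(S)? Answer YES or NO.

NO

recv[Int] ‖ send[Int]  match
  μX ‖ μX  match (rec unchanged)
    offer{ack,ok} ‖ offer{ack,ok}  ✗ choice polarity not flipped — not dual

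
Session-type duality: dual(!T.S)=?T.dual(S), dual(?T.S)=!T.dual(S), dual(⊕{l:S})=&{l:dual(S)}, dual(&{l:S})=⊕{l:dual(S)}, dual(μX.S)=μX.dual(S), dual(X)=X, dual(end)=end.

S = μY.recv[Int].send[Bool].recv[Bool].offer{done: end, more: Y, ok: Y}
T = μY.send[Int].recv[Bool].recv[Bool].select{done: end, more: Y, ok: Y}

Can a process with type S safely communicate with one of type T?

μY ‖ μY  ok (rec unchanged)
  recv[Int] ‖ send[Int]  ok
    send[Bool] ‖ recv[Bool]  ok
      recv[Bool] ‖ recv[Bool]  ✗ same direction on both sides — not dual

NO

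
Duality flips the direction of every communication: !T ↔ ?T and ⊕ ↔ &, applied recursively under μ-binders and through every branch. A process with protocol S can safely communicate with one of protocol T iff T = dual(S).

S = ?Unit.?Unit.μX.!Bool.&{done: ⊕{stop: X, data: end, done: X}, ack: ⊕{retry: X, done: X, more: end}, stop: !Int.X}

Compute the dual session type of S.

!Unit.!Unit.μX.?Bool.⊕{done: &{stop: X, data: end, done: X}, ack: &{retry: X, done: X, more: end}, stop: ?Int.X}

?Unit = !Unit
  ?Unit = !Unit
    μX = μX  (rec unchanged)
      !Bool = ?Bool
        &{done,ack,stop} = ⊕{done,ack,stop}  (&→⊕)
          case done:
            ⊕{stop,data,done} = &{stop,data,done}  (⊕→&)
              case stop:
                X self-dual
              case data:
                end self-dual
              case done:
                X self-dual
          case ack:
            ⊕{retry,done,more} = &{retry,done,more}  (⊕→&)
              case retry:
                X self-dual
              case done:
                X self-dual
              case more:
                end self-dual
          case stop:
            !Int = ?Int
              X self-dual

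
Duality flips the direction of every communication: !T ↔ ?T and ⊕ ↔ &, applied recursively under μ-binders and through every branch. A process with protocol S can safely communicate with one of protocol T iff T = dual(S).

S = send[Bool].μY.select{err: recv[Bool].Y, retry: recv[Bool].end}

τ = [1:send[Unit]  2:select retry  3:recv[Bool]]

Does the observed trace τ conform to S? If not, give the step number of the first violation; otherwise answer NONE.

step 1: got send[Unit], protocol expects send[Bool]  ✗

1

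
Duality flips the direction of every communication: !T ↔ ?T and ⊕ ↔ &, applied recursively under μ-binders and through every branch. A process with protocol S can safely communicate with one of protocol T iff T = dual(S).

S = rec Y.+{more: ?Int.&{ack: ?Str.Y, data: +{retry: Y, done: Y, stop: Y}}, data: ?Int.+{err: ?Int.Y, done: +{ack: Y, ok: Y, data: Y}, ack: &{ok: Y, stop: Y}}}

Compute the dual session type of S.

rec Y.&{more: !Int.+{ack: !Str.Y, data: &{retry: Y, done: Y, stop: Y}}, data: !Int.&{err: !Int.Y, done: &{ack: Y, ok: Y, data: Y}, ack: +{ok: Y, stop: Y}}}

rec Y = rec Y  (μ self-dual)
  +{more,data} = &{more,data}  (internal→external)
    • more:
      ?Int = !Int
        &{ack,data} = +{ack,data}  (offer→select)
          • ack:
            ?Str = !Str
              dual(Y) = Y
          • data:
            +{retry,done,stop} = &{retry,done,stop}  (internal→external)
              • retry:
                dual(Y) = Y
              • done:
                dual(Y) = Y
              • stop:
                dual(Y) = Y
    • data:
      ?Int = !Int
        +{err,done,ack} = &{err,done,ack}  (internal→external)
          • err:
            ?Int = !Int
              dual(Y) = Y
          • done:
            +{ack,ok,data} = &{ack,ok,data}  (internal→external)
              • ack:
                dual(Y) = Y
              • ok:
                dual(Y) = Y
              • data:
                dual(Y) = Y
          • ack:
            &{ok,stop} = +{ok,stop}  (offer→select)
              • ok:
                dual(Y) = Y
              • stop:
                dual(Y) = Y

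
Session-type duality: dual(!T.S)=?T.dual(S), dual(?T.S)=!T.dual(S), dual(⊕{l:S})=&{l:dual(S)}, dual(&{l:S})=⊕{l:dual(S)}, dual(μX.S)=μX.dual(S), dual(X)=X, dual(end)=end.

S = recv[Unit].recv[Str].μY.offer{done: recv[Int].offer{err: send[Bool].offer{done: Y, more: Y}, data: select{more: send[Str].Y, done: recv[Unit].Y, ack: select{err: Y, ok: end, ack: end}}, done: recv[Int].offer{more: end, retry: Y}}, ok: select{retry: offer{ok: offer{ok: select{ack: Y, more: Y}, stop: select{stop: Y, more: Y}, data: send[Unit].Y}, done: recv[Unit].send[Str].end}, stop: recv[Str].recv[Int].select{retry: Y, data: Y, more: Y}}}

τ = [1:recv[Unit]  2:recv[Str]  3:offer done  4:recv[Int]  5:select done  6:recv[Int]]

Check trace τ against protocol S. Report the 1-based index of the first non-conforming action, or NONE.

@1 recv[Unit]  ✓  state: recv[Str].μY.…
@2 recv[Str]  ✓  state: μY.…
@3 offer done  ✓  state: recv[Int].offer{err: send[Bool].offer{done: μY.…, more: μY.…}, data: select{more: send[Str].μY.…, done: recv[Unit].μY.…, ack: select{err: μY.…, ok: end, ack: end}}, done: recv[Int].offer{more: end, retry: μY.…}}
@4 recv[Int]  ✓  state: offer{err: send[Bool].offer{done: μY.…, more: μY.…}, data: select{more: send[Str].μY.…, done: recv[Unit].μY.…, ack: select{err: μY.…, ok: end, ack: end}}, done: recv[Int].offer{more: end, retry: μY.…}}
@5 got select done, protocol expects offer err or offer data or offer done  ✗

5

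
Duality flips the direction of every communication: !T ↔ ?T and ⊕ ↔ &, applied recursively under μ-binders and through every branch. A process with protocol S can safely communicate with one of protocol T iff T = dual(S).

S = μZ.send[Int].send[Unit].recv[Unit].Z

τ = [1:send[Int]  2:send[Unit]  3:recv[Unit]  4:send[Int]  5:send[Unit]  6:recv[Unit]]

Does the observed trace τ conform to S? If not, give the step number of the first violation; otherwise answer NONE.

NONE

step 1: send[Int]  ok  state: send[Unit].recv[Unit].μZ.…
step 2: send[Unit]  ok  state: recv[Unit].μZ.…
step 3: recv[Unit]  ok  state: μZ.…
step 4: send[Int]  ok  state: send[Unit].recv[Unit].μZ.…
step 5: send[Unit]  ok  state: recv[Unit].μZ.…
step 6: recv[Unit]  ok  state: μZ.…
all 6 steps conform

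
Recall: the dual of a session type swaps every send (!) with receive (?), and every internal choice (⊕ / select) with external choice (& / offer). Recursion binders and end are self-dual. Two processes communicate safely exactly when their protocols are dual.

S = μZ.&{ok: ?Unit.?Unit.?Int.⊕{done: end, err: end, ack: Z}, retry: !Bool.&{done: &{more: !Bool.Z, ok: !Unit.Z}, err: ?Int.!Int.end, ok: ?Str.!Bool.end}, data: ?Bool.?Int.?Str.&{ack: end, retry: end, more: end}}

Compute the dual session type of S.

μZ ↦ μZ  (rec unchanged)
  &{ok,retry,data} ↦ ⊕{ok,retry,data}  (offer→select)
    [ok]
      ?Unit ↦ !Unit
        ?Unit ↦ !Unit
          ?Int ↦ !Int
            ⊕{done,err,ack} ↦ &{done,err,ack}  (⊕→&)
              [done]
                dual(end) = end
              [err]
                dual(end) = end
              [ack]
                dual(Z) = Z
    [retry]
      !Bool ↦ ?Bool
        &{done,err,ok} ↦ ⊕{done,err,ok}  (offer→select)
          [done]
            &{more,ok} ↦ ⊕{more,ok}  (offer→select)
              [more]
                !Bool ↦ ?Bool
                  dual(Z) = Z
              [ok]
                !Unit ↦ ?Unit
                  dual(Z) = Z
          [err]
            ?Int ↦ !Int
              !Int ↦ ?Int
                dual(end) = end
          [ok]
            ?Str ↦ !Str
              !Bool ↦ ?Bool
                dual(end) = end
    [data]
      ?Bool ↦ !Bool
        ?Int ↦ !Int
          ?Str ↦ !Str
            &{ack,retry,more} ↦ ⊕{ack,retry,more}  (offer→select)
              [ack]
                dual(end) = end
              [retry]
                dual(end) = end
              [more]
                dual(end) = end

μZ.⊕{ok: !Unit.!Unit.!Int.&{done: end, err: end, ack: Z}, retry: ?Bool.⊕{done: ⊕{more: ?Bool.Z, ok: ?Unit.Z}, err: !Int.?Int.end, ok: !Str.?Bool.end}, data: !Bool.!Int.!Str.⊕{ack: end, retry: end, more: end}}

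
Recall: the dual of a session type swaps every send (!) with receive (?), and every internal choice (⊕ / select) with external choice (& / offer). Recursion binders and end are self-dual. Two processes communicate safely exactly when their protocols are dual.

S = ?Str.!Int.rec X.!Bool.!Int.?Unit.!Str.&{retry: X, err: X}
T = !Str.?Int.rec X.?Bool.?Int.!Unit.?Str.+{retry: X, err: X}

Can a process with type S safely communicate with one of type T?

?Str ‖ !Str  ✓
  !Int ‖ ?Int  ✓
    rec X ‖ rec X  ✓ (μ self-dual)
      !Bool ‖ ?Bool  ✓
        !Int ‖ ?Int  ✓
          ?Unit ‖ !Unit  ✓
            !Str ‖ ?Str  ✓
              &{retry,err} ‖ +{retry,err}  ✓ labels match
                • retry:
                  X ‖ X  ✓
                • err:
                  X ‖ X  ✓

YES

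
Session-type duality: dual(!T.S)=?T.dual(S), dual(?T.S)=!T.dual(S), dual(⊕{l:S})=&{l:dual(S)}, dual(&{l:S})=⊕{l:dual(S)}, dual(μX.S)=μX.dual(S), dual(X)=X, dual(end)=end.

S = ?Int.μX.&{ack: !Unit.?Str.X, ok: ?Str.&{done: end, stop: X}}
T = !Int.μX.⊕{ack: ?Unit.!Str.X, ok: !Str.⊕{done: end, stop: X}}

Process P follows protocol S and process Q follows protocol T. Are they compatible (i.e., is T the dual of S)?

?Int | !Int  ok
  μX | μX  ok (rec unchanged)
    &{ack,ok} | ⊕{ack,ok}  ok labels match
      case ack:
        !Unit | ?Unit  ok
          ?Str | !Str  ok
            X | X  ok
      case ok:
        ?Str | !Str  ok
          &{done,stop} | ⊕{done,stop}  ok labels match
            case done:
              end | end  ok
            case stop:
              X | X  ok

YES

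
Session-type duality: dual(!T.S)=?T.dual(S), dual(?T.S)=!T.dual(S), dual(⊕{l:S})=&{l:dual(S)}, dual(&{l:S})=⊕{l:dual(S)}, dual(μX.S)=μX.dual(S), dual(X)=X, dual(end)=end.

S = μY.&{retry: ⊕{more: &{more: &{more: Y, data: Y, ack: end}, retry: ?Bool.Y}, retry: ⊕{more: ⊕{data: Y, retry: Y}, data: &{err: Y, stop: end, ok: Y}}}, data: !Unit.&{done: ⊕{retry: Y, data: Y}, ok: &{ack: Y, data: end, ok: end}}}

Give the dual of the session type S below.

μY = μY  (μ self-dual)
  &{retry,data} = ⊕{retry,data}  (&→⊕)
    • retry:
      ⊕{more,retry} = &{more,retry}  (internal→external)
        • more:
          &{more,retry} = ⊕{more,retry}  (&→⊕)
            • more:
              &{more,data,ack} = ⊕{more,data,ack}  (&→⊕)
                • more:
                  Y self-dual
                • data:
                  Y self-dual
                • ack:
                  end self-dual
            • retry:
              ?Bool = !Bool
                Y self-dual
        • retry:
          ⊕{more,data} = &{more,data}  (internal→external)
            • more:
              ⊕{data,retry} = &{data,retry}  (internal→external)
                • data:
                  Y self-dual
                • retry:
                  Y self-dual
            • data:
              &{err,stop,ok} = ⊕{err,stop,ok}  (&→⊕)
                • err:
                  Y self-dual
                • stop:
                  end self-dual
                • ok:
                  Y self-dual
    • data:
      !Unit = ?Unit
        &{done,ok} = ⊕{done,ok}  (&→⊕)
          • done:
            ⊕{retry,data} = &{retry,data}  (internal→external)
              • retry:
                Y self-dual
              • data:
                Y self-dual
          • ok:
            &{ack,data,ok} = ⊕{ack,data,ok}  (&→⊕)
              • ack:
                Y self-dual
              • data:
                end self-dual
              • ok:
                end self-dual

μY.⊕{retry: &{more: ⊕{more: ⊕{more: Y, data: Y, ack: end}, retry: !Bool.Y}, retry: &{more: &{data: Y, retry: Y}, data: ⊕{err: Y, stop: end, ok: Y}}}, data: ?Unit.⊕{done: &{retry: Y, data: Y}, ok: ⊕{ack: Y, data: end, ok: end}}}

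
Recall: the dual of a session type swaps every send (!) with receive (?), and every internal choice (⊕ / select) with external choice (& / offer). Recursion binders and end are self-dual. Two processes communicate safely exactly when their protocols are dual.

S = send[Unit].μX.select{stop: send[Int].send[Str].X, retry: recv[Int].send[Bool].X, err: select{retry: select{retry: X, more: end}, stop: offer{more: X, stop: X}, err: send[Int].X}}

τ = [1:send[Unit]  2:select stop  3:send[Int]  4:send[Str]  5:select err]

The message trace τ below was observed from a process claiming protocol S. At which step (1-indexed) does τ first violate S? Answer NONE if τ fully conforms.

@1 send[Unit]  match  residual = μX.…
@2 select stop  match  residual = send[Int].send[Str].μX.…
@3 send[Int]  match  residual = send[Str].μX.…
@4 send[Str]  match  residual = μX.…
@5 select err  match  residual = select{retry: select{retry: μX.…, more: end}, stop: offer{more: μX.…, stop: μX.…}, err: send[Int].μX.…}
τ conforms to S (length 5)

NONE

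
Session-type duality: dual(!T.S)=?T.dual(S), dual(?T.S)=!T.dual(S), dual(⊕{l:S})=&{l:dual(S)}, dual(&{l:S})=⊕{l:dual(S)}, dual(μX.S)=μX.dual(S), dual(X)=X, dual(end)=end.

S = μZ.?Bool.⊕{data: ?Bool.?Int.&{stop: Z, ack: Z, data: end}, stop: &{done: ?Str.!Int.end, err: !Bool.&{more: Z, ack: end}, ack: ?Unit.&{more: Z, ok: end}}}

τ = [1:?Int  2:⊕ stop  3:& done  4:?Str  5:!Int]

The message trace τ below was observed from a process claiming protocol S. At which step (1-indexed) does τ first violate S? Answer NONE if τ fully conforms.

1

@1 got ?Int, protocol expects ?Bool  ✗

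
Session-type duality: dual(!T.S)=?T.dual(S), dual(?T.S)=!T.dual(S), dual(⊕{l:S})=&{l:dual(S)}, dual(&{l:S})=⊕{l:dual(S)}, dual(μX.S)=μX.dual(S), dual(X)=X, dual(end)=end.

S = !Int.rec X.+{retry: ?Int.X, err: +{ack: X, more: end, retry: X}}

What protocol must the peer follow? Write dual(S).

!Int ↦ ?Int
  rec X ↦ rec X  (μ self-dual)
    +{retry,err} ↦ &{retry,err}  (⊕→&)
      case retry:
        ?Int ↦ !Int
          X self-dual
      case err:
        +{ack,more,retry} ↦ &{ack,more,retry}  (⊕→&)
          case ack:
            X self-dual
          case more:
            end self-dual
          case retry:
            X self-dual

?Int.rec X.&{retry: !Int.X, err: &{ack: X, more: end, retry: X}}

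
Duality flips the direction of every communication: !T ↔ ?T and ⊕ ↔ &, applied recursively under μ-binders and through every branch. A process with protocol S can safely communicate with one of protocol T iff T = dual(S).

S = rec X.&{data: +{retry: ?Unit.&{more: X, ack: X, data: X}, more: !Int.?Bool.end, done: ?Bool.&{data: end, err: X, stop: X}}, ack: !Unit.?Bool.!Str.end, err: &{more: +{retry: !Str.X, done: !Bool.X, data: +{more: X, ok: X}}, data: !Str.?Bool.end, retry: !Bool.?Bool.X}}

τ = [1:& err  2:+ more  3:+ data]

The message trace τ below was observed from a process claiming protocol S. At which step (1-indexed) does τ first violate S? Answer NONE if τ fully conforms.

step 1: & err  ✓  now at &{more: +{retry: !Str.rec X.…, done: !Bool.rec X.…, data: +{more: rec X.…, ok: rec X.…}}, data: !Str.?Bool.end, retry: !Bool.?Bool.rec X.…}
step 2: got + more, protocol expects & more or & data or & retry  ✗

2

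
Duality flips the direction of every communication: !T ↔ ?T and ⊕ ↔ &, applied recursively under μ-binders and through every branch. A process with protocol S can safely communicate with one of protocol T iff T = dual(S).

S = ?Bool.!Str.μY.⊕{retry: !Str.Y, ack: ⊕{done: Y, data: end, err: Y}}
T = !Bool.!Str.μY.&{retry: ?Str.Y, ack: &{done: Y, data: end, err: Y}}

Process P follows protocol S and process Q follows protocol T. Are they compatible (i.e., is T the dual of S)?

NO

?Bool | !Bool  ok
  !Str | !Str  ✗ same direction on both sides — not dual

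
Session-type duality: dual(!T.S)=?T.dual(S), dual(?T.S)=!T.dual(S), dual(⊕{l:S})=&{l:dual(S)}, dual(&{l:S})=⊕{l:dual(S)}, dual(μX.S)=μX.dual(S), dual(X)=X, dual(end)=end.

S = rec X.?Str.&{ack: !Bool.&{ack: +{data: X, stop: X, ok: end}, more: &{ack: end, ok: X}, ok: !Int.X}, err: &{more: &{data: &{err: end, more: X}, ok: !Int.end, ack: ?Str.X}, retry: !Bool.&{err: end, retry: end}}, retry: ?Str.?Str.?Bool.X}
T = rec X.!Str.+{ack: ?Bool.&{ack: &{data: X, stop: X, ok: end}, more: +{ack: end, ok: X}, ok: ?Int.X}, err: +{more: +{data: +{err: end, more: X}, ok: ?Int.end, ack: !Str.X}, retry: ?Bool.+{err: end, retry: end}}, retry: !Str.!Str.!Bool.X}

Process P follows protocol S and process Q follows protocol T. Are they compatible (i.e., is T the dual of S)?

rec X ‖ rec X  match (rec unchanged)
  ?Str ‖ !Str  match
    &{ack,err,retry} ‖ +{ack,err,retry}  match labels match
      • ack:
        !Bool ‖ ?Bool  match
          &{ack,more,ok} ‖ &{ack,more,ok}  ✗ choice polarity not flipped — not dual

NO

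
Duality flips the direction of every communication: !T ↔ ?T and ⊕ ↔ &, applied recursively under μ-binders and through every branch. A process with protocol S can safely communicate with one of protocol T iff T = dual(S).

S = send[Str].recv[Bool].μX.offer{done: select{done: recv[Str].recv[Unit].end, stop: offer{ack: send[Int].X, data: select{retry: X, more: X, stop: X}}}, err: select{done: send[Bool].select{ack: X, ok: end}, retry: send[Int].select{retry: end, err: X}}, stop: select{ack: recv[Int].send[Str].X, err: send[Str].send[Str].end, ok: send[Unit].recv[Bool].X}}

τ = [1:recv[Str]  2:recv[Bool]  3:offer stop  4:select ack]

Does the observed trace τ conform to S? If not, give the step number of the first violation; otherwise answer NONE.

[1] got recv[Str], protocol expects send[Str]  ✗

1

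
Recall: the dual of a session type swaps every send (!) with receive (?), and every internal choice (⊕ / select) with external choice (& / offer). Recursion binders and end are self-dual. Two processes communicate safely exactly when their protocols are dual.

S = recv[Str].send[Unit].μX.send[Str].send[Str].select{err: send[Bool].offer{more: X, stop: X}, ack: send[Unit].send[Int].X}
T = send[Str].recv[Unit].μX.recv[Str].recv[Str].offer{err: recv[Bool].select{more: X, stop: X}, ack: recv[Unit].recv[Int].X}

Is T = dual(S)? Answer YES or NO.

recv[Str] vs send[Str]  ✓
  send[Unit] vs recv[Unit]  ✓
    μX vs μX  ✓ (μ self-dual)
      send[Str] vs recv[Str]  ✓
        send[Str] vs recv[Str]  ✓
          select{err,ack} vs offer{err,ack}  ✓ label sets agree
            [err]
              send[Bool] vs recv[Bool]  ✓
                offer{more,stop} vs select{more,stop}  ✓ label sets agree
                  [more]
                    X vs X  ✓
                  [stop]
                    X vs X  ✓
            [ack]
              send[Unit] vs recv[Unit]  ✓
                send[Int] vs recv[Int]  ✓
                  X vs X  ✓

YES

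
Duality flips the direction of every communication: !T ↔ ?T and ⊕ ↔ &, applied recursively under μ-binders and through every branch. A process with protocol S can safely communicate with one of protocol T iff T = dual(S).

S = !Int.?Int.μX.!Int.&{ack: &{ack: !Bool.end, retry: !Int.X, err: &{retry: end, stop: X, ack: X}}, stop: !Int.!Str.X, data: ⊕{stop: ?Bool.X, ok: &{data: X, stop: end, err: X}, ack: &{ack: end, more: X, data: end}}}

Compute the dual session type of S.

!Int = ?Int
  ?Int = !Int
    μX = μX  (binder kept)
      !Int = ?Int
        &{ack,stop,data} = ⊕{ack,stop,data}  (&→⊕)
          • ack:
            &{ack,retry,err} = ⊕{ack,retry,err}  (&→⊕)
              • ack:
                !Bool = ?Bool
                  dual(end) = end
              • retry:
                !Int = ?Int
                  dual(X) = X
              • err:
                &{retry,stop,ack} = ⊕{retry,stop,ack}  (&→⊕)
                  • retry:
                    dual(end) = end
                  • stop:
                    dual(X) = X
                  • ack:
                    dual(X) = X
          • stop:
            !Int = ?Int
              !Str = ?Str
                dual(X) = X
          • data:
            ⊕{stop,ok,ack} = &{stop,ok,ack}  (select→offer)
              • stop:
                ?Bool = !Bool
                  dual(X) = X
              • ok:
                &{data,stop,err} = ⊕{data,stop,err}  (&→⊕)
                  • data:
                    dual(X) = X
                  • stop:
                    dual(end) = end
                  • err:
                    dual(X) = X
              • ack:
                &{ack,more,data} = ⊕{ack,more,data}  (&→⊕)
                  • ack:
                    dual(end) = end
                  • more:
                    dual(X) = X
                  • data:
                    dual(end) = end

?Int.!Int.μX.?Int.⊕{ack: ⊕{ack: ?Bool.end, retry: ?Int.X, err: ⊕{retry: end, stop: X, ack: X}}, stop: ?Int.?Str.X, data: &{stop: !Bool.X, ok: ⊕{data: X, stop: end, err: X}, ack: ⊕{ack: end, more: X, data: end}}}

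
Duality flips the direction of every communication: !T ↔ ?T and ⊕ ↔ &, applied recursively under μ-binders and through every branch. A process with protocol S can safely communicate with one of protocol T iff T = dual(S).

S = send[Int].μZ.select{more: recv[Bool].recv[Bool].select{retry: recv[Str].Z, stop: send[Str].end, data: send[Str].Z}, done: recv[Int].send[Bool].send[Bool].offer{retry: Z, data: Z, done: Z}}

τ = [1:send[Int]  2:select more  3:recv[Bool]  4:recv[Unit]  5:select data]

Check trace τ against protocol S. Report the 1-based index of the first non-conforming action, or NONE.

4

step 1: send[Int]  ok  state: μZ.…
step 2: select more  ok  state: recv[Bool].recv[Bool].select{retry: recv[Str].μZ.…, stop: send[Str].end, data: send[Str].μZ.…}
step 3: recv[Bool]  ok  state: recv[Bool].select{retry: recv[Str].μZ.…, stop: send[Str].end, data: send[Str].μZ.…}
step 4: got recv[Unit], protocol expects recv[Bool]  ✗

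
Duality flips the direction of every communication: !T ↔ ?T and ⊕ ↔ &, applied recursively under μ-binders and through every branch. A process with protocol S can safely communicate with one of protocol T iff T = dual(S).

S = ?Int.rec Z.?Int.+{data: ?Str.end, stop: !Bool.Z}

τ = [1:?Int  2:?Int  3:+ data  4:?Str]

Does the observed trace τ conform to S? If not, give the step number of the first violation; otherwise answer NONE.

NONE

step 1: ?Int  ✓  state: rec Z.…
step 2: ?Int  ✓  state: +{data: ?Str.end, stop: !Bool.rec Z.…}
step 3: + data  ✓  state: ?Str.end
step 4: ?Str  ✓  state: end
τ conforms to S (length 4)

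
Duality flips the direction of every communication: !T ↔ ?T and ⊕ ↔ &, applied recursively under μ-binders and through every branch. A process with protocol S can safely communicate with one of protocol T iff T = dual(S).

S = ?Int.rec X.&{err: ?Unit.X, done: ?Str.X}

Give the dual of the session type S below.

!Int.rec X.+{err: !Unit.X, done: !Str.X}

?Int → !Int
  rec X → rec X  (binder kept)
    &{err,done} → +{err,done}  (&→⊕)
      • err:
        ?Unit → !Unit
          dual(X) = X
      • done:
        ?Str → !Str
          dual(X) = X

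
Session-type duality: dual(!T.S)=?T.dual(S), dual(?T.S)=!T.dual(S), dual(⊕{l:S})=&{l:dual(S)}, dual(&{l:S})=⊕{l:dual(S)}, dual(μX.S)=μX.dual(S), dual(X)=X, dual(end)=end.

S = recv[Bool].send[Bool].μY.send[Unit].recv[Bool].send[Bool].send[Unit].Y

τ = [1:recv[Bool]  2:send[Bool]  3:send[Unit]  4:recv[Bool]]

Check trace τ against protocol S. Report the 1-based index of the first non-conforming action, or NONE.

[1] recv[Bool]  ✓  now at send[Bool].μY.…
[2] send[Bool]  ✓  now at μY.…
[3] send[Unit]  ✓  now at recv[Bool].send[Bool].send[Unit].μY.…
[4] recv[Bool]  ✓  now at send[Bool].send[Unit].μY.…
τ conforms to S (length 4)

NONE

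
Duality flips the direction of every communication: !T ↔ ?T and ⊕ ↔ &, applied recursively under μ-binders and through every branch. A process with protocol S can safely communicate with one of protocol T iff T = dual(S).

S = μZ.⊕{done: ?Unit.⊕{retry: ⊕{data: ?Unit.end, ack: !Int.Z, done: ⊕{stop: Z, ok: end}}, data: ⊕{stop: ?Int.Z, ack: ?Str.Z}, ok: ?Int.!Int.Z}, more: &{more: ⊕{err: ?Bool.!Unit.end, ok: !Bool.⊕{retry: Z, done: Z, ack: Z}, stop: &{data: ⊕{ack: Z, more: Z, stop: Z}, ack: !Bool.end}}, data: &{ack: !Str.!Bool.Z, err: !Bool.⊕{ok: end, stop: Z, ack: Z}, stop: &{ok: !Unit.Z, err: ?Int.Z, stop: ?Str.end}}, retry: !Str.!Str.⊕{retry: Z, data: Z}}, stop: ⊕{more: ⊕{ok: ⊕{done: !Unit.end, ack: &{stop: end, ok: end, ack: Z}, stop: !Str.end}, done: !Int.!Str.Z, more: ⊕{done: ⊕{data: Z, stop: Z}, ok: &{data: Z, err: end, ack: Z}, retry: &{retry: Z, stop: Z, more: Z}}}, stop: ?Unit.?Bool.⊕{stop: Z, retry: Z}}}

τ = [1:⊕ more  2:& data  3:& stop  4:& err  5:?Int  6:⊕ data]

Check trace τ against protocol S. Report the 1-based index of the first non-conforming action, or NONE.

[1] ⊕ more  match  residual = &{more: ⊕{err: ?Bool.!Unit.end, ok: !Bool.⊕{retry: μZ.…, done: μZ.…, ack: μZ.…}, stop: &{data: ⊕{ack: μZ.…, more: μZ.…, stop: μZ.…}, ack: !Bool.end}}, data: &{ack: !Str.!Bool.μZ.…, err: !Bool.⊕{ok: end, stop: μZ.…, ack: μZ.…}, stop: &{ok: !Unit.μZ.…, err: ?Int.μZ.…, stop: ?Str.end}}, retry: !Str.!Str.⊕{retry: μZ.…, data: μZ.…}}
[2] & data  match  residual = &{ack: !Str.!Bool.μZ.…, err: !Bool.⊕{ok: end, stop: μZ.…, ack: μZ.…}, stop: &{ok: !Unit.μZ.…, err: ?Int.μZ.…, stop: ?Str.end}}
[3] & stop  match  residual = &{ok: !Unit.μZ.…, err: ?Int.μZ.…, stop: ?Str.end}
[4] & err  match  residual = ?Int.μZ.…
[5] ?Int  match  residual = μZ.…
[6] got ⊕ data, protocol expects ⊕ done or ⊕ more or ⊕ stop  ✗

6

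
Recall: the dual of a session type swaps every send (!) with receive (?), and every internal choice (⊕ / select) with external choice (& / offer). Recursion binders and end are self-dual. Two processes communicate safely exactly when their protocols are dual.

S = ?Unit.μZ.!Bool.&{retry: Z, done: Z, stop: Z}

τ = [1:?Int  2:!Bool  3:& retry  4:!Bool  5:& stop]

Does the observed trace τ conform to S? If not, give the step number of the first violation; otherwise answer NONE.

step 1: got ?Int, protocol expects ?Unit  ✗

1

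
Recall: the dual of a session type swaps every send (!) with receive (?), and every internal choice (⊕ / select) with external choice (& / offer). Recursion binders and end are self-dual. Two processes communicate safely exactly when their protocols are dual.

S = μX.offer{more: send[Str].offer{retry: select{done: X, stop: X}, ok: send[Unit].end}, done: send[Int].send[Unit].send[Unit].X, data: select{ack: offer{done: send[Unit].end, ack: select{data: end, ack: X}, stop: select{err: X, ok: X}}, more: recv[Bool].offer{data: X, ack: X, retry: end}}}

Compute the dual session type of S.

μX ↦ μX  (μ self-dual)
  offer{more,done,data} ↦ select{more,done,data}  (external→internal)
    case more:
      send[Str] ↦ recv[Str]
        offer{retry,ok} ↦ select{retry,ok}  (external→internal)
          case retry:
            select{done,stop} ↦ offer{done,stop}  (⊕→&)
              case done:
                X ↦ X
              case stop:
                X ↦ X
          case ok:
            send[Unit] ↦ recv[Unit]
              end ↦ end
    case done:
      send[Int] ↦ recv[Int]
        send[Unit] ↦ recv[Unit]
          send[Unit] ↦ recv[Unit]
            X ↦ X
    case data:
      select{ack,more} ↦ offer{ack,more}  (⊕→&)
        case ack:
          offer{done,ack,stop} ↦ select{done,ack,stop}  (external→internal)
            case done:
              send[Unit] ↦ recv[Unit]
                end ↦ end
            case ack:
              select{data,ack} ↦ offer{data,ack}  (⊕→&)
                case data:
                  end ↦ end
                case ack:
                  X ↦ X
            case stop:
              select{err,ok} ↦ offer{err,ok}  (⊕→&)
                case err:
                  X ↦ X
                case ok:
                  X ↦ X
        case more:
          recv[Bool] ↦ send[Bool]
            offer{data,ack,retry} ↦ select{data,ack,retry}  (external→internal)
              case data:
                X ↦ X
              case ack:
                X ↦ X
              case retry:
                end ↦ end

μX.select{more: recv[Str].select{retry: offer{done: X, stop: X}, ok: recv[Unit].end}, done: recv[Int].recv[Unit].recv[Unit].X, data: offer{ack: select{done: recv[Unit].end, ack: offer{data: end, ack: X}, stop: offer{err: X, ok: X}}, more: send[Bool].select{data: X, ack: X, retry: end}}}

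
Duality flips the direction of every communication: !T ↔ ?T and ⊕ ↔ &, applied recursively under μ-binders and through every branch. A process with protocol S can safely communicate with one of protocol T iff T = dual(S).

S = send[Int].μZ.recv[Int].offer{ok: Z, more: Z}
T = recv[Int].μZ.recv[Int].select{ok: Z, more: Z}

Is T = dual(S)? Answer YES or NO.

NO

send[Int] | recv[Int]  ok
  μZ | μZ  ok (μ self-dual)
    recv[Int] | recv[Int]  ✗ same direction on both sides — not dual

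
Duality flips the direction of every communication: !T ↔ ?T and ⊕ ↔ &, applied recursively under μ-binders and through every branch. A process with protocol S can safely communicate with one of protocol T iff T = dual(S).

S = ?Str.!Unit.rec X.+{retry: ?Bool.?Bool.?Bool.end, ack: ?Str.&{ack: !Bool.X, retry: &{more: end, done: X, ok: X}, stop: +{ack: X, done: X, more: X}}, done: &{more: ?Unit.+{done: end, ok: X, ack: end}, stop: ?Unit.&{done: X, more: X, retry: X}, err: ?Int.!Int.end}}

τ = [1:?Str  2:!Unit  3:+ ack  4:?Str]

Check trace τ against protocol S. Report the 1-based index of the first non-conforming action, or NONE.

[1] ?Str  ✓  state: !Unit.rec X.…
[2] !Unit  ✓  state: rec X.…
[3] + ack  ✓  state: ?Str.&{ack: !Bool.rec X.…, retry: &{more: end, done: rec X.…, ok: rec X.…}, stop: +{ack: rec X.…, done: rec X.…, more: rec X.…}}
[4] ?Str  ✓  state: &{ack: !Bool.rec X.…, retry: &{more: end, done: rec X.…, ok: rec X.…}, stop: +{ack: rec X.…, done: rec X.…, more: rec X.…}}
all 4 steps conform

NONE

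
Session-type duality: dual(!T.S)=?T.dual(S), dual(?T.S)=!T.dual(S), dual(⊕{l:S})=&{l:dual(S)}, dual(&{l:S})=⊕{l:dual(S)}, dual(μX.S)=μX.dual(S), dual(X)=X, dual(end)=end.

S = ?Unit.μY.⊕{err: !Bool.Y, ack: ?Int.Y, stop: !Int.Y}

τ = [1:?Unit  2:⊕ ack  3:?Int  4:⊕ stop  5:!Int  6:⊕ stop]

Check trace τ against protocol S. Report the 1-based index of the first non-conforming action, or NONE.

NONE

step 1: ?Unit  ✓  state: μY.…
step 2: ⊕ ack  ✓  state: ?Int.μY.…
step 3: ?Int  ✓  state: μY.…
step 4: ⊕ stop  ✓  state: !Int.μY.…
step 5: !Int  ✓  state: μY.…
step 6: ⊕ stop  ✓  state: !Int.μY.…
trace exhausted — no violation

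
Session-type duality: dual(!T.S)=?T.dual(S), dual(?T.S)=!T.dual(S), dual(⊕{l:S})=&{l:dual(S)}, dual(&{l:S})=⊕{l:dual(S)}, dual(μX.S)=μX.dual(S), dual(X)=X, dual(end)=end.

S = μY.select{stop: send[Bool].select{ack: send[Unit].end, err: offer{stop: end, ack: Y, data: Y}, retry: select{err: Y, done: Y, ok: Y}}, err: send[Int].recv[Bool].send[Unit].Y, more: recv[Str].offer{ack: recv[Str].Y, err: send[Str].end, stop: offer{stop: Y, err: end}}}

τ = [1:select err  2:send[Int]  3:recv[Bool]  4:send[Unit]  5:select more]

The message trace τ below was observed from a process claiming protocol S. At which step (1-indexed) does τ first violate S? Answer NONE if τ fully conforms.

NONE

[1] select err  ok  now at send[Int].recv[Bool].send[Unit].μY.…
[2] send[Int]  ok  now at recv[Bool].send[Unit].μY.…
[3] recv[Bool]  ok  now at send[Unit].μY.…
[4] send[Unit]  ok  now at μY.…
[5] select more  ok  now at recv[Str].offer{ack: recv[Str].μY.…, err: send[Str].end, stop: offer{stop: μY.…, err: end}}
all 5 steps conform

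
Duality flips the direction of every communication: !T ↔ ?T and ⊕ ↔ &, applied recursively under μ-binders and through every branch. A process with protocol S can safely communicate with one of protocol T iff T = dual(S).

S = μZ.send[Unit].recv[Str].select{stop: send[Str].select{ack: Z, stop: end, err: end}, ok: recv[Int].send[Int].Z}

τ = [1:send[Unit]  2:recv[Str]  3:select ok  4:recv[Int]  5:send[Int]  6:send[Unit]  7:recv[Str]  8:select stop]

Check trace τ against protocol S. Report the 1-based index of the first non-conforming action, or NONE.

NONE

step 1: send[Unit]  match  state: recv[Str].select{stop: send[Str].select{ack: μZ.…, stop: end, err: end}, ok: recv[Int].send[Int].μZ.…}
step 2: recv[Str]  match  state: select{stop: send[Str].select{ack: μZ.…, stop: end, err: end}, ok: recv[Int].send[Int].μZ.…}
step 3: select ok  match  state: recv[Int].send[Int].μZ.…
step 4: recv[Int]  match  state: send[Int].μZ.…
step 5: send[Int]  match  state: μZ.…
step 6: send[Unit]  match  state: recv[Str].select{stop: send[Str].select{ack: μZ.…, stop: end, err: end}, ok: recv[Int].send[Int].μZ.…}
step 7: recv[Str]  match  state: select{stop: send[Str].select{ack: μZ.…, stop: end, err: end}, ok: recv[Int].send[Int].μZ.…}
step 8: select stop  match  state: send[Str].select{ack: μZ.…, stop: end, err: end}
τ conforms to S (length 8)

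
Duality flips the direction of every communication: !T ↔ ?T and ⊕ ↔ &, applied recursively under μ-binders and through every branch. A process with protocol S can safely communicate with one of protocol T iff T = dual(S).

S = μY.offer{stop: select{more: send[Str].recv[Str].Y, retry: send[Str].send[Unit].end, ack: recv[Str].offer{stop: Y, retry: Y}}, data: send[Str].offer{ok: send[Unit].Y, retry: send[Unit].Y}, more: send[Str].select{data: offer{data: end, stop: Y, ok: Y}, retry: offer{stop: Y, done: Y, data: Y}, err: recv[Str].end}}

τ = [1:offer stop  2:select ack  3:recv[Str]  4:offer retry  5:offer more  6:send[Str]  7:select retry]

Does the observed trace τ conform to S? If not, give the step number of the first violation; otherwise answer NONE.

@1 offer stop  ok  residual = select{more: send[Str].recv[Str].μY.…, retry: send[Str].send[Unit].end, ack: recv[Str].offer{stop: μY.…, retry: μY.…}}
@2 select ack  ok  residual = recv[Str].offer{stop: μY.…, retry: μY.…}
@3 recv[Str]  ok  residual = offer{stop: μY.…, retry: μY.…}
@4 offer retry  ok  residual = μY.…
@5 offer more  ok  residual = send[Str].select{data: offer{data: end, stop: μY.…, ok: μY.…}, retry: offer{stop: μY.…, done: μY.…, data: μY.…}, err: recv[Str].end}
@6 send[Str]  ok  residual = select{data: offer{data: end, stop: μY.…, ok: μY.…}, retry: offer{stop: μY.…, done: μY.…, data: μY.…}, err: recv[Str].end}
@7 select retry  ok  residual = offer{stop: μY.…, done: μY.…, data: μY.…}
all 7 steps conform

NONE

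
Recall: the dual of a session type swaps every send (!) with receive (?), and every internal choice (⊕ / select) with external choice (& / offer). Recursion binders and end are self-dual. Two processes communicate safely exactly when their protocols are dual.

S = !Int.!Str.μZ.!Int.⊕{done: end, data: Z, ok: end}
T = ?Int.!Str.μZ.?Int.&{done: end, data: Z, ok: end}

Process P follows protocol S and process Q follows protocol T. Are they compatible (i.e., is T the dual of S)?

!Int | ?Int  ✓
  !Str | !Str  ✗ same direction on both sides — not dual

NO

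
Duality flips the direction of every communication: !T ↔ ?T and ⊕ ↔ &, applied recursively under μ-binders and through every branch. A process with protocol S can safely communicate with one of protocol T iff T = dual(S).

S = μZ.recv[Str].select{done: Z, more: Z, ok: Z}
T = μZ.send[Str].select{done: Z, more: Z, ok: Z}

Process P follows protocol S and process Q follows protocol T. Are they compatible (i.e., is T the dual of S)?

NO

μZ vs μZ  ✓ (binder kept)
  recv[Str] vs send[Str]  ✓
    select{done,more,ok} vs select{done,more,ok}  ✗ choice polarity not flipped — not dual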